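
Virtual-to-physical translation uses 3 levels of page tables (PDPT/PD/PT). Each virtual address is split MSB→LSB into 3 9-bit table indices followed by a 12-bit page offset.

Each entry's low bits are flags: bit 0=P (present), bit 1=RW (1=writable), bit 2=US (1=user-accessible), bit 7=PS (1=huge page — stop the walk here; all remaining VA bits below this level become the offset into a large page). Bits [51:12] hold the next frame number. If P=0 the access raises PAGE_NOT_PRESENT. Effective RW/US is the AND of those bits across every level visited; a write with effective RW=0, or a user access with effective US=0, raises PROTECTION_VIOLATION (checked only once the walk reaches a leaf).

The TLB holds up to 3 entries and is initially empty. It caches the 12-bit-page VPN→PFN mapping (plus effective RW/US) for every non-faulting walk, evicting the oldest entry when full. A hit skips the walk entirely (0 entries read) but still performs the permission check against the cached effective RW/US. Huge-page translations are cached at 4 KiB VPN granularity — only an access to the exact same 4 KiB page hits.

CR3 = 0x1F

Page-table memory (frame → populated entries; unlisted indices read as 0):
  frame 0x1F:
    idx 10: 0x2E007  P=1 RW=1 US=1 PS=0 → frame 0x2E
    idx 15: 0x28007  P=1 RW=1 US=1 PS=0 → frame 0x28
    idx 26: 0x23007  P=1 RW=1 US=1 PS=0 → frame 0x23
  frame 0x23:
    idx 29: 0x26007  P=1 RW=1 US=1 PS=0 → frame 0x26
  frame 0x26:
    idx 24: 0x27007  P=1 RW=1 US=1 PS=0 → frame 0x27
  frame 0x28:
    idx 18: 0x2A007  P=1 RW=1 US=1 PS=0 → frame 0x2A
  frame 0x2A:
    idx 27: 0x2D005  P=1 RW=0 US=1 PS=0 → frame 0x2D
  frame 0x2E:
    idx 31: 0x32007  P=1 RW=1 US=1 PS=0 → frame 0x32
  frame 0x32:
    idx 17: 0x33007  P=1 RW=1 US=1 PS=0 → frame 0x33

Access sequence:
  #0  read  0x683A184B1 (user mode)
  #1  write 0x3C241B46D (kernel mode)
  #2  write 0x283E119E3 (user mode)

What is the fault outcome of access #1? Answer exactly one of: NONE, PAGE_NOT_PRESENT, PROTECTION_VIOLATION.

Trace:
#0 VA=0x683A184B1 (r,user):
  lvl0: tbl 0x1F, slot 26 ⇒ 0x23007 (P1/RW1/US1/PS0)
  lvl1: tbl 0x23, slot 29 ⇒ 0x26007 (P1/RW1/US1/PS0)
  lvl2: tbl 0x26, slot 24 ⇒ 0x27007 (P1/RW1/US1/PS0)
  ⇒ phys 0x274B1  [3 reads]
#1 VA=0x3C241B46D (w,kernel):
  lvl0: tbl 0x1F, slot 15 ⇒ 0x28007 (P1/RW1/US1/PS0)
  lvl1: tbl 0x28, slot 18 ⇒ 0x2A007 (P1/RW1/US1/PS0)
  lvl2: tbl 0x2A, slot 27 ⇒ 0x2D005 (P1/RW0/US1/PS0)
  ⇒ fault: PROTECTION_VIOLATION  — 3 lookups
#2 VA=0x283E119E3 (w,user):
  lvl0: tbl 0x1F, slot 10 ⇒ 0x2E007 (P1/RW1/US1/PS0)
  lvl1: tbl 0x2E, slot 31 ⇒ 0x32007 (P1/RW1/US1/PS0)
  lvl2: tbl 0x32, slot 17 ⇒ 0x33007 (P1/RW1/US1/PS0)
  ⇒ phys 0x339E3  [3 reads]

Access #1 fault: PROTECTION_VIOLATION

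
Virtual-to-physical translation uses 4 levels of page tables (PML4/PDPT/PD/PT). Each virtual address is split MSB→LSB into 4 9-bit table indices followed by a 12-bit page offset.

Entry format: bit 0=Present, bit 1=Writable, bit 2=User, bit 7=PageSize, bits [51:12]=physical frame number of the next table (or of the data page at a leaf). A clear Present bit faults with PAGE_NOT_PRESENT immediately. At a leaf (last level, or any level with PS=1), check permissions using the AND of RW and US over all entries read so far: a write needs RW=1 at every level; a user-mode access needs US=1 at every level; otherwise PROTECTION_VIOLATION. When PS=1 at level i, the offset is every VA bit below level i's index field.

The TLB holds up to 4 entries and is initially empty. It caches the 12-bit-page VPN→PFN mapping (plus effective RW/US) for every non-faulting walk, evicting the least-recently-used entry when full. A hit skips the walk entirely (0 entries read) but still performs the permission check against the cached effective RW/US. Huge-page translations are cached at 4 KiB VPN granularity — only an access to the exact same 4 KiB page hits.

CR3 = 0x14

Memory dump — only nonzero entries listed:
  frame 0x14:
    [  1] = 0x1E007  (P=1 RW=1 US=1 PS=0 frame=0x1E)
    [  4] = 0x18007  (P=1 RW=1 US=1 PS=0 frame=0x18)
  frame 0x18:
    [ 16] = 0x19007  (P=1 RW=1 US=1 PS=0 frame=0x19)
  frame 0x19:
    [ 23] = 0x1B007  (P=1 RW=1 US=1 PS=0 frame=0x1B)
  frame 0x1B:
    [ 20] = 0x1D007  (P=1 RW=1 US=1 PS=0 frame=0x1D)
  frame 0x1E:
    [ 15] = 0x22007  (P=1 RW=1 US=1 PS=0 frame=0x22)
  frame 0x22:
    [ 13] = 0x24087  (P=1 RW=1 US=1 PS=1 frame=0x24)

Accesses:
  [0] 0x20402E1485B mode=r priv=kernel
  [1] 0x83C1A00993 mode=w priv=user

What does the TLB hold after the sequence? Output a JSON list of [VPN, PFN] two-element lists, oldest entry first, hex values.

Walk each access:
#0 VA=0x20402E1485B (r,kernel):
  L0 @0x14[4] → 0x18007  P=1,RW=1,US=1,PS=0
  L1 @0x18[16] → 0x19007  P=1,RW=1,US=1,PS=0
  L2 @0x19[23] → 0x1B007  P=1,RW=1,US=1,PS=0
  L3 @0x1B[20] → 0x1D007  P=1,RW=1,US=1,PS=0
  ⇒ phys 0x1D85B  [4 reads]
#1 VA=0x83C1A00993 (w,user):
  L0 @0x14[1] → 0x1E007  P=1,RW=1,US=1,PS=0
  L1 @0x1E[15] → 0x22007  P=1,RW=1,US=1,PS=0
  L2 @0x22[13] → 0x24087  P=1,RW=1,US=1,PS=1
  ⇒ phys 0x24993 (huge @L2)  [3 reads]

TLB: [["0x20402E14", "0x1D"], ["0x83C1A00", "0x24"]]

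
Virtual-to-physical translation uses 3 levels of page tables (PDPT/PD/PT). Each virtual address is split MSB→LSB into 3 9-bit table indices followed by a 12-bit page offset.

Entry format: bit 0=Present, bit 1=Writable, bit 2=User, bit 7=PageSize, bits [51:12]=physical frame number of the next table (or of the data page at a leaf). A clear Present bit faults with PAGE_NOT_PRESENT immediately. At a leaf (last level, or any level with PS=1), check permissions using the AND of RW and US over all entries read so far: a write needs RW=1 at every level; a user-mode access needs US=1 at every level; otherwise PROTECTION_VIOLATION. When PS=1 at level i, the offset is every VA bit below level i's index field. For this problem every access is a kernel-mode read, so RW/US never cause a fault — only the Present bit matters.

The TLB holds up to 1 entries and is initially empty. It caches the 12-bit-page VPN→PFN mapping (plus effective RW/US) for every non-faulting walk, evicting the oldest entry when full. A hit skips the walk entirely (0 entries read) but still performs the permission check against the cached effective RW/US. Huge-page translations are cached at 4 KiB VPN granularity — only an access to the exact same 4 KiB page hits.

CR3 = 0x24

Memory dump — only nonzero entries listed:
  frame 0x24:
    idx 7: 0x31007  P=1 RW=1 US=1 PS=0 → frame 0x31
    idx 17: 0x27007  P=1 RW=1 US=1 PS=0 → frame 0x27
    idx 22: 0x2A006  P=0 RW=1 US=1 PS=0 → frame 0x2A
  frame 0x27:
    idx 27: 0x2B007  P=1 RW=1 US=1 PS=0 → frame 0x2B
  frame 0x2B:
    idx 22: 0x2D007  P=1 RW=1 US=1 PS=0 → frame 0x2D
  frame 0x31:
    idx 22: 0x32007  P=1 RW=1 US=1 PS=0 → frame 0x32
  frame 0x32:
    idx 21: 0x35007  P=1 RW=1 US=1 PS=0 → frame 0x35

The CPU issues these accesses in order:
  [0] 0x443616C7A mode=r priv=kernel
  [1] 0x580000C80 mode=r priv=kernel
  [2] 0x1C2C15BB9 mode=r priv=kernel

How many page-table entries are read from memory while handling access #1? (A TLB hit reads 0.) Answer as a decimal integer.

Trace:
#0 VA=0x443616C7A (r,kernel):
  [0] read 0x24 idx=17: raw=0x27007 flags P=1 W=1 U=1 S=0
  [1] read 0x27 idx=27: raw=0x2B007 flags P=1 W=1 U=1 S=0
  [2] read 0x2B idx=22: raw=0x2D007 flags P=1 W=1 U=1 S=0
  ⇒ phys 0x2DC7A  [3 reads]
#1 VA=0x580000C80 (r,kernel):
  [0] read 0x24 idx=22: raw=0x2A006 flags P=0 W=1 U=1 S=0
  ✗ PAGE_NOT_PRESENT  [1 reads]
#2 VA=0x1C2C15BB9 (r,kernel):
  [0] read 0x24 idx=7: raw=0x31007 flags P=1 W=1 U=1 S=0
  [1] read 0x31 idx=22: raw=0x32007 flags P=1 W=1 U=1 S=0
  [2] read 0x32 idx=21: raw=0x35007 flags P=1 W=1 U=1 S=0
  ⇒ phys 0x35BB9  [3 reads]

Entries read for #1: 1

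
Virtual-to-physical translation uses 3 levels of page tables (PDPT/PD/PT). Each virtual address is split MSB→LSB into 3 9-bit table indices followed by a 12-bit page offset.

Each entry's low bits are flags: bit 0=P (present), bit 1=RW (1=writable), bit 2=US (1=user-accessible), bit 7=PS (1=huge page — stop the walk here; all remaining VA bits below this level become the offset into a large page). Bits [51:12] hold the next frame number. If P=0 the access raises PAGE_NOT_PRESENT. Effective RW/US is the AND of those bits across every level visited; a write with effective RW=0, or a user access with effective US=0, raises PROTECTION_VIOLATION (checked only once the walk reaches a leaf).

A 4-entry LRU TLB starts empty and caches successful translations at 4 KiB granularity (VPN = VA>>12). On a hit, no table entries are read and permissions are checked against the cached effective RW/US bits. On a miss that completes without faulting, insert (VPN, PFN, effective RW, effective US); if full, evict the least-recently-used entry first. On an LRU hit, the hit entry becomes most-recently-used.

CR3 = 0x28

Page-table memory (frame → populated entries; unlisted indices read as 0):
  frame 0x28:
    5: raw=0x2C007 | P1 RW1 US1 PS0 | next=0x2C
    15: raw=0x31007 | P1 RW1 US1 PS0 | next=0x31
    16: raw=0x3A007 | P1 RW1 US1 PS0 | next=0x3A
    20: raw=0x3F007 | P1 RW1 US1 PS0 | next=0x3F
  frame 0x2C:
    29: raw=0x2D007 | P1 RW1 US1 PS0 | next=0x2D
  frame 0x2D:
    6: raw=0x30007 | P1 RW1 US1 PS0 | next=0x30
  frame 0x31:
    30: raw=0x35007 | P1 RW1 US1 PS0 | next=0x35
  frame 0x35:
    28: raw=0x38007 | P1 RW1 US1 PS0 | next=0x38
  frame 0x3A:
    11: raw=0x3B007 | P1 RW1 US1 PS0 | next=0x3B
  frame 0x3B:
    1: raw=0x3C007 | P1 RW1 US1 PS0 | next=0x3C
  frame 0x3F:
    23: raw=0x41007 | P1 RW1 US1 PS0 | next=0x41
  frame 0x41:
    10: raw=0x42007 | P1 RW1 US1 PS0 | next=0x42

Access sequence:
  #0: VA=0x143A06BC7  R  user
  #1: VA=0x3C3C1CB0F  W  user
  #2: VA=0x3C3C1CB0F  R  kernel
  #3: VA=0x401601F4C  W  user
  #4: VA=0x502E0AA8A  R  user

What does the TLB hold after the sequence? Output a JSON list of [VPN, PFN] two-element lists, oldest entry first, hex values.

Per-access translation:
#0 VA=0x143A06BC7 (r,user):
  lvl0: tbl 0x28, slot 5 ⇒ 0x2C007 (P1/RW1/US1/PS0)
  lvl1: tbl 0x2C, slot 29 ⇒ 0x2D007 (P1/RW1/US1/PS0)
  lvl2: tbl 0x2D, slot 6 ⇒ 0x30007 (P1/RW1/US1/PS0)
  → PA=0x30BC7  (3 entries read)
#1 VA=0x3C3C1CB0F (w,user):
  lvl0: tbl 0x28, slot 15 ⇒ 0x31007 (P1/RW1/US1/PS0)
  lvl1: tbl 0x31, slot 30 ⇒ 0x35007 (P1/RW1/US1/PS0)
  lvl2: tbl 0x35, slot 28 ⇒ 0x38007 (P1/RW1/US1/PS0)
  → PA=0x38B0F  (3 entries read)
#2 VA=0x3C3C1CB0F (r,kernel):
  TLB hit vpn=0x3C3C1C → PA=0x38B0F
#3 VA=0x401601F4C (w,user):
  lvl0: tbl 0x28, slot 16 ⇒ 0x3A007 (P1/RW1/US1/PS0)
  lvl1: tbl 0x3A, slot 11 ⇒ 0x3B007 (P1/RW1/US1/PS0)
  lvl2: tbl 0x3B, slot 1 ⇒ 0x3C007 (P1/RW1/US1/PS0)
  → PA=0x3CF4C  (3 entries read)
#4 VA=0x502E0AA8A (r,user):
  lvl0: tbl 0x28, slot 20 ⇒ 0x3F007 (P1/RW1/US1/PS0)
  lvl1: tbl 0x3F, slot 23 ⇒ 0x41007 (P1/RW1/US1/PS0)
  lvl2: tbl 0x41, slot 10 ⇒ 0x42007 (P1/RW1/US1/PS0)
  → PA=0x42A8A  (3 entries read)

TLB: [["0x143A06", "0x30"], ["0x3C3C1C", "0x38"], ["0x401601", "0x3C"], ["0x502E0A", "0x42"]]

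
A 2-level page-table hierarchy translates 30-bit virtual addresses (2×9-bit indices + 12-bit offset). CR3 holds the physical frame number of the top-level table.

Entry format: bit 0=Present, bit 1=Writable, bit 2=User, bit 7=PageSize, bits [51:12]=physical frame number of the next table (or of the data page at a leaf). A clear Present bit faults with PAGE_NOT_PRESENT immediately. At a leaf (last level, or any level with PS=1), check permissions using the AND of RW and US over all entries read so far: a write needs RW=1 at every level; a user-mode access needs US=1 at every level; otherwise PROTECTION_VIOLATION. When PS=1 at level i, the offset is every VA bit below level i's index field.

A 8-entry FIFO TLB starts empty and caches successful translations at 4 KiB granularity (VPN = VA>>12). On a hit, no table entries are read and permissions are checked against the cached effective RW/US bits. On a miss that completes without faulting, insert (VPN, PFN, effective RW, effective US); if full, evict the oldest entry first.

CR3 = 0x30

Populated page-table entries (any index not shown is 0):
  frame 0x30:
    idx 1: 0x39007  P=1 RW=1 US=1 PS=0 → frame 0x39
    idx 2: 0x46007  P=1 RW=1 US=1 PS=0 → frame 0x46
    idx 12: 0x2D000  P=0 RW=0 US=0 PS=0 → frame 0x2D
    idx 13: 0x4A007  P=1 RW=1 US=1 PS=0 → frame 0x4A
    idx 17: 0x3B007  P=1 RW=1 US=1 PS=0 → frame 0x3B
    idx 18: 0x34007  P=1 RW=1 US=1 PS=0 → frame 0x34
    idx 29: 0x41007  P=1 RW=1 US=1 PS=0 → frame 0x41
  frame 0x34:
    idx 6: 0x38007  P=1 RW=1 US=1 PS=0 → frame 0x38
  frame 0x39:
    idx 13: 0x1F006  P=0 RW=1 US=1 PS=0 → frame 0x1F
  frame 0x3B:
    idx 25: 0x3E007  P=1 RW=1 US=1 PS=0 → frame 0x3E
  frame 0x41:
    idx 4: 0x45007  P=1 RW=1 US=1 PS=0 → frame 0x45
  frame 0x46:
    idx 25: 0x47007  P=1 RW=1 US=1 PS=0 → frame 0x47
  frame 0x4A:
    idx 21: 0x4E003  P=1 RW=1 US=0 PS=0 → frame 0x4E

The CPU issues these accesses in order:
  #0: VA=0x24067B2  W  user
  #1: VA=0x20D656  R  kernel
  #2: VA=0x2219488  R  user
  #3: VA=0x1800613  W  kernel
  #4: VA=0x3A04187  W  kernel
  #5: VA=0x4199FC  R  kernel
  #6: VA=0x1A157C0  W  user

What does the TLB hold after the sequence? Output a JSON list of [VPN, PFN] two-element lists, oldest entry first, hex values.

Per-access translation:
#0 VA=0x24067B2 (w,user):
  L0 @0x30[18] → 0x34007  P=1,RW=1,US=1,PS=0
  L1 @0x34[6] → 0x38007  P=1,RW=1,US=1,PS=0
  ✓ 0x387B2  — 2 lookups
#1 VA=0x20D656 (r,kernel):
  L0 @0x30[1] → 0x39007  P=1,RW=1,US=1,PS=0
  L1 @0x39[13] → 0x1F006  P=0,RW=1,US=1,PS=0
  → PAGE_NOT_PRESENT  (2 entries read)
#2 VA=0x2219488 (r,user):
  L0 @0x30[17] → 0x3B007  P=1,RW=1,US=1,PS=0
  L1 @0x3B[25] → 0x3E007  P=1,RW=1,US=1,PS=0
  ✓ 0x3E488  — 2 lookups
#3 VA=0x1800613 (w,kernel):
  L0 @0x30[12] → 0x2D000  P=0,RW=0,US=0,PS=0
  → PAGE_NOT_PRESENT  (1 entries read)
#4 VA=0x3A04187 (w,kernel):
  L0 @0x30[29] → 0x41007  P=1,RW=1,US=1,PS=0
  L1 @0x41[4] → 0x45007  P=1,RW=1,US=1,PS=0
  ✓ 0x45187  — 2 lookups
#5 VA=0x4199FC (r,kernel):
  L0 @0x30[2] → 0x46007  P=1,RW=1,US=1,PS=0
  L1 @0x46[25] → 0x47007  P=1,RW=1,US=1,PS=0
  ✓ 0x479FC  — 2 lookups
#6 VA=0x1A157C0 (w,user):
  L0 @0x30[13] → 0x4A007  P=1,RW=1,US=1,PS=0
  L1 @0x4A[21] → 0x4E003  P=1,RW=1,US=0,PS=0
  → PROTECTION_VIOLATION  (2 entries read)

TLB: [["0x2406", "0x38"], ["0x2219", "0x3E"], ["0x3A04", "0x45"], ["0x419", "0x47"]]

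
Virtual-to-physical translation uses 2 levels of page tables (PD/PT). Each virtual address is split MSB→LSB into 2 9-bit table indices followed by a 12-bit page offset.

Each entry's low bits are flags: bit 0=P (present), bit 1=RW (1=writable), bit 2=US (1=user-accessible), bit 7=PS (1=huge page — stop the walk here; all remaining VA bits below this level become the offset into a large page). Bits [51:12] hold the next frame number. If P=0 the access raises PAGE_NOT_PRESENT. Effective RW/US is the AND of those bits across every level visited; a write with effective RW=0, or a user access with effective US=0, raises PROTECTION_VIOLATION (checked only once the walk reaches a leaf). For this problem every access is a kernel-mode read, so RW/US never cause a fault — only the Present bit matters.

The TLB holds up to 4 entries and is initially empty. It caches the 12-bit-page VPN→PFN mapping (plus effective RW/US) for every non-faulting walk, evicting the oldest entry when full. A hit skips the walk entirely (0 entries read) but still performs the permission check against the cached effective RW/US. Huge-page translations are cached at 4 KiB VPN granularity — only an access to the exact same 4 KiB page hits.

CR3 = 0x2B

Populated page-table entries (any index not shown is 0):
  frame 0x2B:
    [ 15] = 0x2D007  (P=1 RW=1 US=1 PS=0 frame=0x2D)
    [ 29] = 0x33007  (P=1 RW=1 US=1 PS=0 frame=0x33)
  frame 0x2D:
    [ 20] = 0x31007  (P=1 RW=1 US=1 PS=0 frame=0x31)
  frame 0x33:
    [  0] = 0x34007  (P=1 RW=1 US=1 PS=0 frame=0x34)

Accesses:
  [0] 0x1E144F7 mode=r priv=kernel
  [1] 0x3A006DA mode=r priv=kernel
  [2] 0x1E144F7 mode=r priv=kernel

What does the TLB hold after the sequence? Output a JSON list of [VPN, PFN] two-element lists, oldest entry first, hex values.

Trace:
#0 VA=0x1E144F7 (r,kernel):
  lvl0: tbl 0x2B, slot 15 ⇒ 0x2D007 (P1/RW1/US1/PS0)
  lvl1: tbl 0x2D, slot 20 ⇒ 0x31007 (P1/RW1/US1/PS0)
  ⇒ phys 0x314F7  [2 reads]
#1 VA=0x3A006DA (r,kernel):
  lvl0: tbl 0x2B, slot 29 ⇒ 0x33007 (P1/RW1/US1/PS0)
  lvl1: tbl 0x33, slot 0 ⇒ 0x34007 (P1/RW1/US1/PS0)
  ⇒ phys 0x346DA  [2 reads]
#2 VA=0x1E144F7 (r,kernel):
  TLB hit vpn=0x1E14 → PA=0x314F7

TLB: [["0x1E14", "0x31"], ["0x3A00", "0x34"]]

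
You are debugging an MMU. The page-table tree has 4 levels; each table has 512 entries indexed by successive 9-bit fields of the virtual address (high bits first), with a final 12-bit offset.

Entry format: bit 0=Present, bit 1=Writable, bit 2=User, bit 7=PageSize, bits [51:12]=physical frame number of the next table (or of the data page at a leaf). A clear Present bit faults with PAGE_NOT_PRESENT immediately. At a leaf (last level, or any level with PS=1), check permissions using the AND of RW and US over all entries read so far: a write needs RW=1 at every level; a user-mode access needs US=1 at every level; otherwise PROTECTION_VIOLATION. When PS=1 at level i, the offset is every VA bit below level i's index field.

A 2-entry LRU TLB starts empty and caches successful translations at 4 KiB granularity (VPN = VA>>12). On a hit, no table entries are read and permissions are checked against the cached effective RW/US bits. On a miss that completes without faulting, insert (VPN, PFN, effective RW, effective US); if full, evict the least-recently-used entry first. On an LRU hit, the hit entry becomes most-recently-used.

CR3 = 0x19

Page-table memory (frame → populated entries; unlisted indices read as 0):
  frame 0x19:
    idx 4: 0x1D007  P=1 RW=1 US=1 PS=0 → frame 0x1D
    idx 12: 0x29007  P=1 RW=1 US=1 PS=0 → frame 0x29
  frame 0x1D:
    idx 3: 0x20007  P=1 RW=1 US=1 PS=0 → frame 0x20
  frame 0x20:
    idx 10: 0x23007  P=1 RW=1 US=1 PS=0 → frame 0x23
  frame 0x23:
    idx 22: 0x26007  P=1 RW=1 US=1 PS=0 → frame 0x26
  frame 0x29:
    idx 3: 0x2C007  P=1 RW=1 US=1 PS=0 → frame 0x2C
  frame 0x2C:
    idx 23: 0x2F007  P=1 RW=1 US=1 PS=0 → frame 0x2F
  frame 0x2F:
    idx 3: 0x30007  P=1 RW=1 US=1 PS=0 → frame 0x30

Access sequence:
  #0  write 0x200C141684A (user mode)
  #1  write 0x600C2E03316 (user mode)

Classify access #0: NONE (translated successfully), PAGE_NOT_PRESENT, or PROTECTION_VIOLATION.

Trace:
#0 VA=0x200C141684A (w,user):
  [0] read 0x19 idx=4: raw=0x1D007 flags P=1 W=1 U=1 S=0
  [1] read 0x1D idx=3: raw=0x20007 flags P=1 W=1 U=1 S=0
  [2] read 0x20 idx=10: raw=0x23007 flags P=1 W=1 U=1 S=0
  [3] read 0x23 idx=22: raw=0x26007 flags P=1 W=1 U=1 S=0
  ✓ 0x2684A  — 4 lookups
#1 VA=0x600C2E03316 (w,user):
  [0] read 0x19 idx=12: raw=0x29007 flags P=1 W=1 U=1 S=0
  [1] read 0x29 idx=3: raw=0x2C007 flags P=1 W=1 U=1 S=0
  [2] read 0x2C idx=23: raw=0x2F007 flags P=1 W=1 U=1 S=0
  [3] read 0x2F idx=3: raw=0x30007 flags P=1 W=1 U=1 S=0
  ✓ 0x30316  — 4 lookups

Access #0 fault: NONE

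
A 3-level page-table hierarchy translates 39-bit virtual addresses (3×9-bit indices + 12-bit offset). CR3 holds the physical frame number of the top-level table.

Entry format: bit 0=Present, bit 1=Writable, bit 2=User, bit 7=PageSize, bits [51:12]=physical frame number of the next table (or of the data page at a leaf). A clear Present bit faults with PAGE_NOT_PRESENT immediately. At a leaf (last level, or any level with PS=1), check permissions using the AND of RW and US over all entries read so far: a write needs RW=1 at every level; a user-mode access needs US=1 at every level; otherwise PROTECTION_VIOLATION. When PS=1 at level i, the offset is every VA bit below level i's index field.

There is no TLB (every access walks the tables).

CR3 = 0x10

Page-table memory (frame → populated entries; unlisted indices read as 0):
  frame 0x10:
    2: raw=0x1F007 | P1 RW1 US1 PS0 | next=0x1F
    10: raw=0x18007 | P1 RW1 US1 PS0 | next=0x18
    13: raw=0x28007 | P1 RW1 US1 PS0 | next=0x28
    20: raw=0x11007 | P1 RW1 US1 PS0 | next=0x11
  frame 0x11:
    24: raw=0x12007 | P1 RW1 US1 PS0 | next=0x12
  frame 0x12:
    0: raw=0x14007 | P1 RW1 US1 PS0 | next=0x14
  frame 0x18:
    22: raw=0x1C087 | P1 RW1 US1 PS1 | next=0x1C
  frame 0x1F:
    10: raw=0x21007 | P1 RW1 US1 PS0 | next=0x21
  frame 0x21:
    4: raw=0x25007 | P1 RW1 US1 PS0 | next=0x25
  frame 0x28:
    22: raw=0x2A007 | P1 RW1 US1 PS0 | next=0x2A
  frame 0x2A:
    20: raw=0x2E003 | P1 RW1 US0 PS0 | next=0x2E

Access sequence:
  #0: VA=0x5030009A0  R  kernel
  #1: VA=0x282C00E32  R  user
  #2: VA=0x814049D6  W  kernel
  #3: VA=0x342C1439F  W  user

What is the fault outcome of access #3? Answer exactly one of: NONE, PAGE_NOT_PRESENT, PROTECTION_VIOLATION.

Per-access translation:
#0 VA=0x5030009A0 (r,kernel):
  L0: frame=0x10 idx=20 entry=0x11007 [P=1 RW=1 US=1 PS=0]
  L1: frame=0x11 idx=24 entry=0x12007 [P=1 RW=1 US=1 PS=0]
  L2: frame=0x12 idx=0 entry=0x14007 [P=1 RW=1 US=1 PS=0]
  ⇒ phys 0x149A0  [3 reads]
#1 VA=0x282C00E32 (r,user):
  L0: frame=0x10 idx=10 entry=0x18007 [P=1 RW=1 US=1 PS=0]
  L1: frame=0x18 idx=22 entry=0x1C087 [P=1 RW=1 US=1 PS=1]
  ⇒ phys 0x1CE32 (huge @L1)  [2 reads]
#2 VA=0x814049D6 (w,kernel):
  L0: frame=0x10 idx=2 entry=0x1F007 [P=1 RW=1 US=1 PS=0]
  L1: frame=0x1F idx=10 entry=0x21007 [P=1 RW=1 US=1 PS=0]
  L2: frame=0x21 idx=4 entry=0x25007 [P=1 RW=1 US=1 PS=0]
  ⇒ phys 0x259D6  [3 reads]
#3 VA=0x342C1439F (w,user):
  L0: frame=0x10 idx=13 entry=0x28007 [P=1 RW=1 US=1 PS=0]
  L1: frame=0x28 idx=22 entry=0x2A007 [P=1 RW=1 US=1 PS=0]
  L2: frame=0x2A idx=20 entry=0x2E003 [P=1 RW=1 US=0 PS=0]
  ⇒ fault: PROTECTION_VIOLATION  — 3 lookups

Access #3 fault: PROTECTION_VIOLATION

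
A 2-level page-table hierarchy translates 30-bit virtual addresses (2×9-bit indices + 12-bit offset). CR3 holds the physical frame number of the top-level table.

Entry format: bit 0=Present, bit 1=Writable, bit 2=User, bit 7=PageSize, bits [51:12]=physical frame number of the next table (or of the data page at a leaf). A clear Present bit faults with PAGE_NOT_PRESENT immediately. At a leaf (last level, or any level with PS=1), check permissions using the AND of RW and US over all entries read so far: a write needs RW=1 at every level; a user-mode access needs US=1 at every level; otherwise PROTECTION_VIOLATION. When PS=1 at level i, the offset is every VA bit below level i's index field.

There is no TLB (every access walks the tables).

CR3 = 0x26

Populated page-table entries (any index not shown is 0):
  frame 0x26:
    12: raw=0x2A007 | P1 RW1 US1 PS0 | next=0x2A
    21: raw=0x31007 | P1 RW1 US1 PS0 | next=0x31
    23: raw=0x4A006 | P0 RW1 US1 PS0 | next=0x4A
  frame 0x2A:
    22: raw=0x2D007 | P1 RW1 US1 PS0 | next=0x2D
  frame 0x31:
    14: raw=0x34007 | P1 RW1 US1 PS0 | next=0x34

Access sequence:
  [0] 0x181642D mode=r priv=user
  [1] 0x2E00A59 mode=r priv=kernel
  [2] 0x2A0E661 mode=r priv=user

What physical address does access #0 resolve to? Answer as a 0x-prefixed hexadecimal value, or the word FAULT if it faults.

Walk each access:
#0 VA=0x181642D (r,user):
  L0 @0x26[12] → 0x2A007  P=1,RW=1,US=1,PS=0
  L1 @0x2A[22] → 0x2D007  P=1,RW=1,US=1,PS=0
  → PA=0x2D42D  (2 entries read)
#1 VA=0x2E00A59 (r,kernel):
  L0 @0x26[23] → 0x4A006  P=0,RW=1,US=1,PS=0
  → PAGE_NOT_PRESENT  (1 entries read)
#2 VA=0x2A0E661 (r,user):
  L0 @0x26[21] → 0x31007  P=1,RW=1,US=1,PS=0
  L1 @0x31[14] → 0x34007  P=1,RW=1,US=1,PS=0
  → PA=0x34661  (2 entries read)

Access #0 PA: 0x2D42D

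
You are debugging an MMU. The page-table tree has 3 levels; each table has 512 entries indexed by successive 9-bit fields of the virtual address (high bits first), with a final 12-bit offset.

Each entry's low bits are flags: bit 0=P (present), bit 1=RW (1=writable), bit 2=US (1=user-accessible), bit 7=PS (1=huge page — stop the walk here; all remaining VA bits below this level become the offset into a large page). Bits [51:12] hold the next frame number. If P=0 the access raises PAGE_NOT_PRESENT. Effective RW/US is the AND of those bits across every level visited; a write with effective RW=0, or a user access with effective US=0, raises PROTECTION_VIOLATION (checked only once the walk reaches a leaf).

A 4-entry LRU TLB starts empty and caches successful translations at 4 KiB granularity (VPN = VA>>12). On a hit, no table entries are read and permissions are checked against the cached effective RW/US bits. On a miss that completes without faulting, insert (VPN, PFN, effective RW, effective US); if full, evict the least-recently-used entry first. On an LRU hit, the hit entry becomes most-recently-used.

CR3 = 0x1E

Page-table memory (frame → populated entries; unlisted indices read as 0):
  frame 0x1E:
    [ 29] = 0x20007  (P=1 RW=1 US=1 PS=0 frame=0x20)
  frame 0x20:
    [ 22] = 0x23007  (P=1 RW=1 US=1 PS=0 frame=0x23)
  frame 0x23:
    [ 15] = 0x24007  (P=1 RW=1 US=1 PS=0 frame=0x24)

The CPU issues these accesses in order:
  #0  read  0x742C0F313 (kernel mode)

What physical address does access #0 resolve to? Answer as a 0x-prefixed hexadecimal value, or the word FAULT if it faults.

Trace:
#0 VA=0x742C0F313 (r,kernel):
  [0] read 0x1E idx=29: raw=0x20007 flags P=1 W=1 U=1 S=0
  [1] read 0x20 idx=22: raw=0x23007 flags P=1 W=1 U=1 S=0
  [2] read 0x23 idx=15: raw=0x24007 flags P=1 W=1 U=1 S=0
  ⇒ phys 0x24313  [3 reads]

Access #0 PA: 0x24313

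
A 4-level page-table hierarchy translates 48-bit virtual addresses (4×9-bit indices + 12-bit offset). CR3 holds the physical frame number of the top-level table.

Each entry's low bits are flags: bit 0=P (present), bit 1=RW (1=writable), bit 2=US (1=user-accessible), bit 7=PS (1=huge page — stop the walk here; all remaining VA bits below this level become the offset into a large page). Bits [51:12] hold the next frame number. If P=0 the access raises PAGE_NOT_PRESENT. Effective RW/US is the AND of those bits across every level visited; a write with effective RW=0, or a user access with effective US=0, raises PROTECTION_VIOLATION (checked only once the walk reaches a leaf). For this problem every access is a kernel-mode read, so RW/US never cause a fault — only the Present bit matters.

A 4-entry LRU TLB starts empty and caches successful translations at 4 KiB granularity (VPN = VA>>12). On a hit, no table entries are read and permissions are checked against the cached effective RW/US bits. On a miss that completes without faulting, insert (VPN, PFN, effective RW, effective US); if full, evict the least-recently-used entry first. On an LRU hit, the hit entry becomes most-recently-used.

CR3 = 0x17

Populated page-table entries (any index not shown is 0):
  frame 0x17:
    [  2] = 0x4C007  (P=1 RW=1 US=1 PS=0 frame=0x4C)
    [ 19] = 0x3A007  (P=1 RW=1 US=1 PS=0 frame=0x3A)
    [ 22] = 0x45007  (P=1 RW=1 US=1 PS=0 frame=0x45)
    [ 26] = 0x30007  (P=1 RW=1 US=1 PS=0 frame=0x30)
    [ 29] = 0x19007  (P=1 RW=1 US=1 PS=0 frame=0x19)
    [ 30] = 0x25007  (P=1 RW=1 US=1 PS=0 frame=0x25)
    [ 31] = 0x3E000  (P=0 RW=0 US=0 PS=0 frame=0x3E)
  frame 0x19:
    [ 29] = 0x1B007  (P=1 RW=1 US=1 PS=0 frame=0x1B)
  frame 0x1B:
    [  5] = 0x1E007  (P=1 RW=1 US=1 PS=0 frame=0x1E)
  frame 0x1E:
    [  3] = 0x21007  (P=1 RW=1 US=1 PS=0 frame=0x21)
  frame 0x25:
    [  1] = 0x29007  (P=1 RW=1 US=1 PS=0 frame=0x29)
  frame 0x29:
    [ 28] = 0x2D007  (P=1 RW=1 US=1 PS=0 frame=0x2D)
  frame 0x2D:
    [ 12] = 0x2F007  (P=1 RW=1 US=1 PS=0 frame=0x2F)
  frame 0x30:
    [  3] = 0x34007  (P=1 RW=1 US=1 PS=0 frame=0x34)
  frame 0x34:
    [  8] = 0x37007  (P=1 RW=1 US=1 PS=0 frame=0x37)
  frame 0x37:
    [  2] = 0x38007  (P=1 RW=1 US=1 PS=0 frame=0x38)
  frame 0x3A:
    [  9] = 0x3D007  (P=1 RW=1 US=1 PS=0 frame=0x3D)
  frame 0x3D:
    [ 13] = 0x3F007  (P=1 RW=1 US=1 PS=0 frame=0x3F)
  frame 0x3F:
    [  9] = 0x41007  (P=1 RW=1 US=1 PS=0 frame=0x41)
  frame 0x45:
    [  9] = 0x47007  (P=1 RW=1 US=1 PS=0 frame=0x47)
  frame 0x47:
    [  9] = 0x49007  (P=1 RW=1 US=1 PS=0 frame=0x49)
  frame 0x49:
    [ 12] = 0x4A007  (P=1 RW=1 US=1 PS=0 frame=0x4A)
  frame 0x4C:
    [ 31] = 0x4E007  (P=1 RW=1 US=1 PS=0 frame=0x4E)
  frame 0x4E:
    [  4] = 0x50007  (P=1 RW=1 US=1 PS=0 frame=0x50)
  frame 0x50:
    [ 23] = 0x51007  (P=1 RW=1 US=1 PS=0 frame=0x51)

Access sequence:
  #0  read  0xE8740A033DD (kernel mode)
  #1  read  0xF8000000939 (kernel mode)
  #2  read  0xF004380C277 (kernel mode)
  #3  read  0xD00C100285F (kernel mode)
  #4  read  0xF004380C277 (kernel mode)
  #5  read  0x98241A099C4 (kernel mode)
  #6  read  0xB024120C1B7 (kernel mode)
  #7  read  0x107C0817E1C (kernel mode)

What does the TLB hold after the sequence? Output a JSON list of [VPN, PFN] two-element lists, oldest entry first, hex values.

Walk each access:
#0 VA=0xE8740A033DD (r,kernel):
  L0: frame=0x17 idx=29 entry=0x19007 [P=1 RW=1 US=1 PS=0]
  L1: frame=0x19 idx=29 entry=0x1B007 [P=1 RW=1 US=1 PS=0]
  L2: frame=0x1B idx=5 entry=0x1E007 [P=1 RW=1 US=1 PS=0]
  L3: frame=0x1E idx=3 entry=0x21007 [P=1 RW=1 US=1 PS=0]
  → PA=0x213DD  (4 entries read)
#1 VA=0xF8000000939 (r,kernel):
  L0: frame=0x17 idx=31 entry=0x3E000 [P=0 RW=0 US=0 PS=0]
  → PAGE_NOT_PRESENT  (1 entries read)
#2 VA=0xF004380C277 (r,kernel):
  L0: frame=0x17 idx=30 entry=0x25007 [P=1 RW=1 US=1 PS=0]
  L1: frame=0x25 idx=1 entry=0x29007 [P=1 RW=1 US=1 PS=0]
  L2: frame=0x29 idx=28 entry=0x2D007 [P=1 RW=1 US=1 PS=0]
  L3: frame=0x2D idx=12 entry=0x2F007 [P=1 RW=1 US=1 PS=0]
  → PA=0x2F277  (4 entries read)
#3 VA=0xD00C100285F (r,kernel):
  L0: frame=0x17 idx=26 entry=0x30007 [P=1 RW=1 US=1 PS=0]
  L1: frame=0x30 idx=3 entry=0x34007 [P=1 RW=1 US=1 PS=0]
  L2: frame=0x34 idx=8 entry=0x37007 [P=1 RW=1 US=1 PS=0]
  L3: frame=0x37 idx=2 entry=0x38007 [P=1 RW=1 US=1 PS=0]
  → PA=0x3885F  (4 entries read)
#4 VA=0xF004380C277 (r,kernel):
  TLB hit vpn=0xF004380C → PA=0x2F277
#5 VA=0x98241A099C4 (r,kernel):
  L0: frame=0x17 idx=19 entry=0x3A007 [P=1 RW=1 US=1 PS=0]
  L1: frame=0x3A idx=9 entry=0x3D007 [P=1 RW=1 US=1 PS=0]
  L2: frame=0x3D idx=13 entry=0x3F007 [P=1 RW=1 US=1 PS=0]
  L3: frame=0x3F idx=9 entry=0x41007 [P=1 RW=1 US=1 PS=0]
  → PA=0x419C4  (4 entries read)
#6 VA=0xB024120C1B7 (r,kernel):
  L0: frame=0x17 idx=22 entry=0x45007 [P=1 RW=1 US=1 PS=0]
  L1: frame=0x45 idx=9 entry=0x47007 [P=1 RW=1 US=1 PS=0]
  L2: frame=0x47 idx=9 entry=0x49007 [P=1 RW=1 US=1 PS=0]
  L3: frame=0x49 idx=12 entry=0x4A007 [P=1 RW=1 US=1 PS=0]
  → PA=0x4A1B7  (4 entries read)
#7 VA=0x107C0817E1C (r,kernel):
  L0: frame=0x17 idx=2 entry=0x4C007 [P=1 RW=1 US=1 PS=0]
  L1: frame=0x4C idx=31 entry=0x4E007 [P=1 RW=1 US=1 PS=0]
  L2: frame=0x4E idx=4 entry=0x50007 [P=1 RW=1 US=1 PS=0]
  L3: frame=0x50 idx=23 entry=0x51007 [P=1 RW=1 US=1 PS=0]
  → PA=0x51E1C  (4 entries read)

TLB: [["0xF004380C", "0x2F"], ["0x98241A09", "0x41"], ["0xB024120C", "0x4A"], ["0x107C0817", "0x51"]]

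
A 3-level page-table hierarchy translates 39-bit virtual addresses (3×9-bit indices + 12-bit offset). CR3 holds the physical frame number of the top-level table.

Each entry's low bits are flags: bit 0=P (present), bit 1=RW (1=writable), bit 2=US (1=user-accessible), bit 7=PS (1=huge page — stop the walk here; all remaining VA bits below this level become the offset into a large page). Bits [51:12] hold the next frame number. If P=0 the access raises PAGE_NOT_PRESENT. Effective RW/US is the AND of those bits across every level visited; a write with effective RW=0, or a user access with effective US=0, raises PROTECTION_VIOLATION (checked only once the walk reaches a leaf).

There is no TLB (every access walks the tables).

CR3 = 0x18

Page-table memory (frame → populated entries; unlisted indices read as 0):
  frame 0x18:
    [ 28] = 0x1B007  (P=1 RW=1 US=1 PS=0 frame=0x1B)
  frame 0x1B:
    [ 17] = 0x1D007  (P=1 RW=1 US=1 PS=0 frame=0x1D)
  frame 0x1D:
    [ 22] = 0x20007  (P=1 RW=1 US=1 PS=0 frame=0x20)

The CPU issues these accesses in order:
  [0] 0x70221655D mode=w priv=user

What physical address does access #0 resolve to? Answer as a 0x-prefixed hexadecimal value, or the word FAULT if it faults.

Per-access translation:
#0 VA=0x70221655D (w,user):
  L0 @0x18[28] → 0x1B007  P=1,RW=1,US=1,PS=0
  L1 @0x1B[17] → 0x1D007  P=1,RW=1,US=1,PS=0
  L2 @0x1D[22] → 0x20007  P=1,RW=1,US=1,PS=0
  ✓ 0x2055D  — 3 lookups

Access #0 PA: 0x2055D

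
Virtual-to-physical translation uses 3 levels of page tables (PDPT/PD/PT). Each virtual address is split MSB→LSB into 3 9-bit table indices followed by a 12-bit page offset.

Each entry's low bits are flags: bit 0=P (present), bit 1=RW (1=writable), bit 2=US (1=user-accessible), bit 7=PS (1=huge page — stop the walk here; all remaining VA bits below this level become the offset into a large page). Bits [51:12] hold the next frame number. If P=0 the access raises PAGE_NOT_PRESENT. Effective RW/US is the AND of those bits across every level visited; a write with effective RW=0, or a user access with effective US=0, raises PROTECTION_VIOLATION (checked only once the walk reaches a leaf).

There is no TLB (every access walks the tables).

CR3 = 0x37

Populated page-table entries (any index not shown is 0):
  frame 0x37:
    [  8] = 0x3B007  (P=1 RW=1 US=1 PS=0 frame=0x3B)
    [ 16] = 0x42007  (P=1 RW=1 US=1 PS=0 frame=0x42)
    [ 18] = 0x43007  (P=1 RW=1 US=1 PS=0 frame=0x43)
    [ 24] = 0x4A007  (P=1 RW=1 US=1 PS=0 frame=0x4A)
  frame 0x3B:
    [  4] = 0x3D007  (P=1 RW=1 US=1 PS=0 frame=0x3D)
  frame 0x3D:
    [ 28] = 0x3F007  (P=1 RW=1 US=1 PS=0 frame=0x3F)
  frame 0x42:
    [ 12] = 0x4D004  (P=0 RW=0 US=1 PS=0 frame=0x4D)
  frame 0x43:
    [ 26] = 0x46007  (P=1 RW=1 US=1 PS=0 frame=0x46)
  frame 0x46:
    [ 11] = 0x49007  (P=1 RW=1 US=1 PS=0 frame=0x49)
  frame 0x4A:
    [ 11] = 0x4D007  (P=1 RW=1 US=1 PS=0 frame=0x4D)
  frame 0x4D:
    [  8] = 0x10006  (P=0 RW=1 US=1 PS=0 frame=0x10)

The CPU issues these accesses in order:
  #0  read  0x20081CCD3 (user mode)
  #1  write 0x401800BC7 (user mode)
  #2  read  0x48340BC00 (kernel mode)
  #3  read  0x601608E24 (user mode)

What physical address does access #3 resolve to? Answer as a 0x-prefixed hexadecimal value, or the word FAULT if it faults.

Walk each access:
#0 VA=0x20081CCD3 (r,user):
  L0 @0x37[8] → 0x3B007  P=1,RW=1,US=1,PS=0
  L1 @0x3B[4] → 0x3D007  P=1,RW=1,US=1,PS=0
  L2 @0x3D[28] → 0x3F007  P=1,RW=1,US=1,PS=0
  ✓ 0x3FCD3  — 3 lookups
#1 VA=0x401800BC7 (w,user):
  L0 @0x37[16] → 0x42007  P=1,RW=1,US=1,PS=0
  L1 @0x42[12] → 0x4D004  P=0,RW=0,US=1,PS=0
  → PAGE_NOT_PRESENT  (2 entries read)
#2 VA=0x48340BC00 (r,kernel):
  L0 @0x37[18] → 0x43007  P=1,RW=1,US=1,PS=0
  L1 @0x43[26] → 0x46007  P=1,RW=1,US=1,PS=0
  L2 @0x46[11] → 0x49007  P=1,RW=1,US=1,PS=0
  ✓ 0x49C00  — 3 lookups
#3 VA=0x601608E24 (r,user):
  L0 @0x37[24] → 0x4A007  P=1,RW=1,US=1,PS=0
  L1 @0x4A[11] → 0x4D007  P=1,RW=1,US=1,PS=0
  L2 @0x4D[8] → 0x10006  P=0,RW=1,US=1,PS=0
  → PAGE_NOT_PRESENT  (3 entries read)

Access #3 PA: FAULT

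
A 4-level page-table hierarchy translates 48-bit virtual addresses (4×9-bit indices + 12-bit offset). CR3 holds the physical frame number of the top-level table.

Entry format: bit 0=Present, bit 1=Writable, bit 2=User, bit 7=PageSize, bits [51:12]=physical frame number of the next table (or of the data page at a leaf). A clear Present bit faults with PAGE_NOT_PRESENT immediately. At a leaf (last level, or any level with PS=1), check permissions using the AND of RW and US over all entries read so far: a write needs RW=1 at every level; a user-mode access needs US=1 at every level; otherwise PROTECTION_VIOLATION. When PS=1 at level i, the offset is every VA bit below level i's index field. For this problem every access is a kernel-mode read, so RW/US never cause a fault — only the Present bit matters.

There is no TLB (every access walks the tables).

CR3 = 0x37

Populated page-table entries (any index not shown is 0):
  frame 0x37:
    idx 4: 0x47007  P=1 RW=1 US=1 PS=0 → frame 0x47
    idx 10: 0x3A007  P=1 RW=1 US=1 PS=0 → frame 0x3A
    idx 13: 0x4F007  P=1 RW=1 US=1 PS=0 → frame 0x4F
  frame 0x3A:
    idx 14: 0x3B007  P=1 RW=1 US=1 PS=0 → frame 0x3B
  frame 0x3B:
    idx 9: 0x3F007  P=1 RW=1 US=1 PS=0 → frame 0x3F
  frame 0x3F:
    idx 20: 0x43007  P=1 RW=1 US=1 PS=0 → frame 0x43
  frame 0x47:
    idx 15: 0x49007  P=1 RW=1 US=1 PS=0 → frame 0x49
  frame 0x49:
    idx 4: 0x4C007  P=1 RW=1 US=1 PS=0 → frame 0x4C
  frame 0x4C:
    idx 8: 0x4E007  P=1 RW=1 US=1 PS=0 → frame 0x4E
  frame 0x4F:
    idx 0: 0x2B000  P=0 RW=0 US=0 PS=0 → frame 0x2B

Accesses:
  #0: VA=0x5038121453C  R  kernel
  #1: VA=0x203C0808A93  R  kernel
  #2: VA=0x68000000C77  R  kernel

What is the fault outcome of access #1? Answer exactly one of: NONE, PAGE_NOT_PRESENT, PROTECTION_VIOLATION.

Walk each access:
#0 VA=0x5038121453C (r,kernel):
  lvl0: tbl 0x37, slot 10 ⇒ 0x3A007 (P1/RW1/US1/PS0)
  lvl1: tbl 0x3A, slot 14 ⇒ 0x3B007 (P1/RW1/US1/PS0)
  lvl2: tbl 0x3B, slot 9 ⇒ 0x3F007 (P1/RW1/US1/PS0)
  lvl3: tbl 0x3F, slot 20 ⇒ 0x43007 (P1/RW1/US1/PS0)
  ✓ 0x4353C  — 4 lookups
#1 VA=0x203C0808A93 (r,kernel):
  lvl0: tbl 0x37, slot 4 ⇒ 0x47007 (P1/RW1/US1/PS0)
  lvl1: tbl 0x47, slot 15 ⇒ 0x49007 (P1/RW1/US1/PS0)
  lvl2: tbl 0x49, slot 4 ⇒ 0x4C007 (P1/RW1/US1/PS0)
  lvl3: tbl 0x4C, slot 8 ⇒ 0x4E007 (P1/RW1/US1/PS0)
  ✓ 0x4EA93  — 4 lookups
#2 VA=0x68000000C77 (r,kernel):
  lvl0: tbl 0x37, slot 13 ⇒ 0x4F007 (P1/RW1/US1/PS0)
  lvl1: tbl 0x4F, slot 0 ⇒ 0x2B000 (P0/RW0/US0/PS0)
  → PAGE_NOT_PRESENT  (2 entries read)

Access #1 fault: NONE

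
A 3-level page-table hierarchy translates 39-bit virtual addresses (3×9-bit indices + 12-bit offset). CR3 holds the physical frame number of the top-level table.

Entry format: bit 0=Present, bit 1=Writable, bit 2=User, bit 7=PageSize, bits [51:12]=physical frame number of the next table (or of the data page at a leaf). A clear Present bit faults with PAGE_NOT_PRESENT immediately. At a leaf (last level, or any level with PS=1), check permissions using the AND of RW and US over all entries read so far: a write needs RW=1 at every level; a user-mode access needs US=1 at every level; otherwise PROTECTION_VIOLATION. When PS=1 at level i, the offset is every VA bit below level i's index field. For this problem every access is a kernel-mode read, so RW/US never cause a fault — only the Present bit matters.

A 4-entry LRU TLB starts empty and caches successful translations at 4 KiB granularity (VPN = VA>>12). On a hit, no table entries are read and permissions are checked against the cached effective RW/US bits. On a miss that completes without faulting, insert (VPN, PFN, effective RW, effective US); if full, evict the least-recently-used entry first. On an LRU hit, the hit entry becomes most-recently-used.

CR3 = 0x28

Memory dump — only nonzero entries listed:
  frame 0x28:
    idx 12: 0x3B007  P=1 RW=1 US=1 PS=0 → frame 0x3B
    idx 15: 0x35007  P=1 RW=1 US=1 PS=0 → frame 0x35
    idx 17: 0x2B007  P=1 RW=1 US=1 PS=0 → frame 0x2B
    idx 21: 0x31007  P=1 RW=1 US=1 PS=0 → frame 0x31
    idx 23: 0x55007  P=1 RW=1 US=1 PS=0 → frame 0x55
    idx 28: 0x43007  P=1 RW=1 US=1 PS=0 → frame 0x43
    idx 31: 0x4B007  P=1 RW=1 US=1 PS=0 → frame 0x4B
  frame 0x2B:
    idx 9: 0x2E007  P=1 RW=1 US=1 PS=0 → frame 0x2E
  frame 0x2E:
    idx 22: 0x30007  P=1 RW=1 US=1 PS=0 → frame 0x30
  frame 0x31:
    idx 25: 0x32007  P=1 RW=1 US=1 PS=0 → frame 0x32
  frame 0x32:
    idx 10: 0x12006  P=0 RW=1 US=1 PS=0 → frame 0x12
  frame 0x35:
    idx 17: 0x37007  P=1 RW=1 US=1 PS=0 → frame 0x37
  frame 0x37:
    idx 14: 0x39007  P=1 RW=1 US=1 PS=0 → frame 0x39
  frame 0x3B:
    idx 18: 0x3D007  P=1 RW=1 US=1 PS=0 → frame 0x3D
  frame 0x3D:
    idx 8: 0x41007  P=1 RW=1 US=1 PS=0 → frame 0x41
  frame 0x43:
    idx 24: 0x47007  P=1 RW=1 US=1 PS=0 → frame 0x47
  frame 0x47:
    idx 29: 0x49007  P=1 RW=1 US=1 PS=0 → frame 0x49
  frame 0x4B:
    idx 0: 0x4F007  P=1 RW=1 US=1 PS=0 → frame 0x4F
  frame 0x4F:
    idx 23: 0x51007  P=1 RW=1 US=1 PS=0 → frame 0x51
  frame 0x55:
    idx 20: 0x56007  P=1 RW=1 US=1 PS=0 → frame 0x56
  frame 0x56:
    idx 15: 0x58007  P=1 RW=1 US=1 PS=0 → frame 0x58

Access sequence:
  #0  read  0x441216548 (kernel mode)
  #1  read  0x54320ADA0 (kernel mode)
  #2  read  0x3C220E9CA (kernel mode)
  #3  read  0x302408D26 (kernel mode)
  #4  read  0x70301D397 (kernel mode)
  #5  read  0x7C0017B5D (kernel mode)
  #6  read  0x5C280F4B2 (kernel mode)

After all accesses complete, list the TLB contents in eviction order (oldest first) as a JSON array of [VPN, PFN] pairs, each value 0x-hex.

Trace:
#0 VA=0x441216548 (r,kernel):
  L0 @0x28[17] → 0x2B007  P=1,RW=1,US=1,PS=0
  L1 @0x2B[9] → 0x2E007  P=1,RW=1,US=1,PS=0
  L2 @0x2E[22] → 0x30007  P=1,RW=1,US=1,PS=0
  → PA=0x30548  (3 entries read)
#1 VA=0x54320ADA0 (r,kernel):
  L0 @0x28[21] → 0x31007  P=1,RW=1,US=1,PS=0
  L1 @0x31[25] → 0x32007  P=1,RW=1,US=1,PS=0
  L2 @0x32[10] → 0x12006  P=0,RW=1,US=1,PS=0
  ✗ PAGE_NOT_PRESENT  [3 reads]
#2 VA=0x3C220E9CA (r,kernel):
  L0 @0x28[15] → 0x35007  P=1,RW=1,US=1,PS=0
  L1 @0x35[17] → 0x37007  P=1,RW=1,US=1,PS=0
  L2 @0x37[14] → 0x39007  P=1,RW=1,US=1,PS=0
  → PA=0x399CA  (3 entries read)
#3 VA=0x302408D26 (r,kernel):
  L0 @0x28[12] → 0x3B007  P=1,RW=1,US=1,PS=0
  L1 @0x3B[18] → 0x3D007  P=1,RW=1,US=1,PS=0
  L2 @0x3D[8] → 0x41007  P=1,RW=1,US=1,PS=0
  → PA=0x41D26  (3 entries read)
#4 VA=0x70301D397 (r,kernel):
  L0 @0x28[28] → 0x43007  P=1,RW=1,US=1,PS=0
  L1 @0x43[24] → 0x47007  P=1,RW=1,US=1,PS=0
  L2 @0x47[29] → 0x49007  P=1,RW=1,US=1,PS=0
  → PA=0x49397  (3 entries read)
#5 VA=0x7C0017B5D (r,kernel):
  L0 @0x28[31] → 0x4B007  P=1,RW=1,US=1,PS=0
  L1 @0x4B[0] → 0x4F007  P=1,RW=1,US=1,PS=0
  L2 @0x4F[23] → 0x51007  P=1,RW=1,US=1,PS=0
  → PA=0x51B5D  (3 entries read)
#6 VA=0x5C280F4B2 (r,kernel):
  L0 @0x28[23] → 0x55007  P=1,RW=1,US=1,PS=0
  L1 @0x55[20] → 0x56007  P=1,RW=1,US=1,PS=0
  L2 @0x56[15] → 0x58007  P=1,RW=1,US=1,PS=0
  → PA=0x584B2  (3 entries read)

TLB: [["0x302408", "0x41"], ["0x70301D", "0x49"], ["0x7C0017", "0x51"], ["0x5C280F", "0x58"]]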